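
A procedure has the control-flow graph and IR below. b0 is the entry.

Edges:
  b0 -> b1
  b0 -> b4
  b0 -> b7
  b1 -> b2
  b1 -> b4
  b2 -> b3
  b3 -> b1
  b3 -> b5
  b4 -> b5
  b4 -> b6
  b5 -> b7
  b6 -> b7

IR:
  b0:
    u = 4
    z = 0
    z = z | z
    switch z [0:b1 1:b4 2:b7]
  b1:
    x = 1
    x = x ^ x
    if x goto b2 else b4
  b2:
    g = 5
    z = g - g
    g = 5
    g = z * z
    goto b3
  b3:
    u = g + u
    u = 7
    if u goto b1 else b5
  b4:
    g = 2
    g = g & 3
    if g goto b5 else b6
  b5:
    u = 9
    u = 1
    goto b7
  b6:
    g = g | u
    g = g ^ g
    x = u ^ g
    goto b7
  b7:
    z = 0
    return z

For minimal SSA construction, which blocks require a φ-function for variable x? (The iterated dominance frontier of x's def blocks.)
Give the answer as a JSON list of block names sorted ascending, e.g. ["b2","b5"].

idom tree: b1←b0 b2←b1 b3←b2 b4←b0 b5←b0 b6←b4 b7←b0
Join-block Dom:
  b1: preds {b0,b3}: {b0} ∩ {b0,b1,b2,b3} = {b0}; idom=b0
  b4: preds {b0,b1}: {b0} ∩ {b0,b1} = {b0}; idom=b0
  b5: preds {b3,b4}: {b0,b1,b2,b3} ∩ {b0,b4} = {b0}; idom=b0
  b7: preds {b0,b5,b6}: {b0} ∩ {b0,b5} ∩ {b0,b4,b6} = {b0}; idom=b0

DF derivation:
  join b1 pred b0: · stop@b0
  join b1 pred b3: b3→b2→b1 stop@b0
  join b4 pred b0: · stop@b0
  join b4 pred b1: b1 stop@b0
  join b5 pred b3: b3→b2→b1 stop@b0
  join b5 pred b4: b4 stop@b0
  join b7 pred b0: · stop@b0
  join b7 pred b5: b5 stop@b0
  join b7 pred b6: b6→b4 stop@b0
  b0 → ∅
  b1 → {b1,b4,b5}
  b2 → {b1,b5}
  b3 → {b1,b5}
  b4 → {b5,b7}
  b5 → {b7}
  b6 → {b7}
  b7 → ∅

φ for x: defs {b1,b6}
  DF⁺ = {b1,b4,b5,b7}

Answer: ["b1", "b4", "b5", "b7"]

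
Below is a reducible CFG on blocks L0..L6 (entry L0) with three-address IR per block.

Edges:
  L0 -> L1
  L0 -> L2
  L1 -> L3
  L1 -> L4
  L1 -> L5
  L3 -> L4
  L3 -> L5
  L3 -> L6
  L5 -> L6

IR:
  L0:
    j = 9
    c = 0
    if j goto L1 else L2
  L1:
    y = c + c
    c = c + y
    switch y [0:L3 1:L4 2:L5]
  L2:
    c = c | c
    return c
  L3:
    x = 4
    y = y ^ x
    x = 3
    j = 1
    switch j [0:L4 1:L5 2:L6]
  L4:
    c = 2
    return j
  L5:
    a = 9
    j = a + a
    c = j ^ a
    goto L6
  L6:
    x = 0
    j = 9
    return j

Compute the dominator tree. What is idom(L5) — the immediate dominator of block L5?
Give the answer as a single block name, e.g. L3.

Answer: L1

Derivation:
idom tree: L1←L0 L2←L0 L3←L1 L4←L1 L5←L1 L6←L1
Join-block Dom:
  L4: preds {L1,L3}: {L0,L1} ∩ {L0,L1,L3} = {L0,L1}; idom=L1
  L5: preds {L1,L3}: {L0,L1} ∩ {L0,L1,L3} = {L0,L1}; idom=L1
  L6: preds {L3,L5}: {L0,L1,L3} ∩ {L0,L1,L5} = {L0,L1}; idom=L1

idom(L5) = L1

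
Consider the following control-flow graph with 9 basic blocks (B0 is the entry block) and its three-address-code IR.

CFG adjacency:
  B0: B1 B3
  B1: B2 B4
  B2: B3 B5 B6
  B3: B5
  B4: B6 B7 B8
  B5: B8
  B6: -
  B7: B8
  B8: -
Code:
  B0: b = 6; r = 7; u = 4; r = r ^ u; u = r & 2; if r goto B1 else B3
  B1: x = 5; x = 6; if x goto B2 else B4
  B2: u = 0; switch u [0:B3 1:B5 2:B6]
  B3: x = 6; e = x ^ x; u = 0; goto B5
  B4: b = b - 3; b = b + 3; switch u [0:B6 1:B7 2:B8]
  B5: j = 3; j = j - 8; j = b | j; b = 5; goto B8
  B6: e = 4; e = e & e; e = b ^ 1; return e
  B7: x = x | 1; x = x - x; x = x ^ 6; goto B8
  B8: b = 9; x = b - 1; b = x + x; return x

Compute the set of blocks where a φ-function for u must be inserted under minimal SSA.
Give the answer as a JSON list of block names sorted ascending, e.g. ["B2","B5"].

idom tree: B1←B0 B2←B1 B3←B0 B4←B1 B5←B0 B6←B1 B7←B4 B8←B0
Dom at joins:
  B3: preds {B0,B2}: {B0} ∩ {B0,B1,B2} = {B0}; idom=B0
  B5: preds {B2,B3}: {B0,B1,B2} ∩ {B0,B3} = {B0}; idom=B0
  B6: preds {B2,B4}: {B0,B1,B2} ∩ {B0,B1,B4} = {B0,B1}; idom=B1
  B8: preds {B4,B5,B7}: {B0,B1,B4} ∩ {B0,B5} ∩ {B0,B1,B4,B7} = {B0}; idom=B0

Frontier:
  join B3 pred B0: · stop@B0
  join B3 pred B2: B2→B1 stop@B0
  join B5 pred B2: B2→B1 stop@B0
  join B5 pred B3: B3 stop@B0
  join B6 pred B2: B2 stop@B1
  join B6 pred B4: B4 stop@B1
  join B8 pred B4: B4→B1 stop@B0
  join B8 pred B5: B5 stop@B0
  join B8 pred B7: B7→B4→B1 stop@B0
  B0 → ∅
  B1 → {B3,B5,B8}
  B2 → {B3,B5,B6}
  B3 → {B5}
  B4 → {B6,B8}
  B5 → {B8}
  B6 → ∅
  B7 → {B8}
  B8 → ∅

φ for u: defs {B0,B2,B3}
  DF⁺ = {B3,B5,B6,B8}

Answer: ["B3", "B5", "B6", "B8"]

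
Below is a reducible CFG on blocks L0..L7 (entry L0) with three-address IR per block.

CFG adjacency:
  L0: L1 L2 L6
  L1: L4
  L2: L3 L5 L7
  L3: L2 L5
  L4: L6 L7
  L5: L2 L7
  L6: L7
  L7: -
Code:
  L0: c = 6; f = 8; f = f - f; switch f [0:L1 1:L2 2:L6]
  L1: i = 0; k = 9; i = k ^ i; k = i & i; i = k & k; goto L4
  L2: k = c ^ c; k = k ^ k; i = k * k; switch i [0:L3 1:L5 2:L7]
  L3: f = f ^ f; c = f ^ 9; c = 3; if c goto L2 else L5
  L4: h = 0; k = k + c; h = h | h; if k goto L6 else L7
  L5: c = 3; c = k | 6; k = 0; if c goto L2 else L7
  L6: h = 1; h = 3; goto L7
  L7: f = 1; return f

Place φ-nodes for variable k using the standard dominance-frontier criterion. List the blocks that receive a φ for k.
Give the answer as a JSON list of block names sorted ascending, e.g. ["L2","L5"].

idom tree: L1←L0 L2←L0 L3←L2 L4←L1 L5←L2 L6←L0 L7←L0
Dom at joins:
  L2: preds {L0,L3,L5}: {L0} ∩ {L0,L2,L3} ∩ {L0,L2,L5} = {L0}; idom=L0
  L5: preds {L2,L3}: {L0,L2} ∩ {L0,L2,L3} = {L0,L2}; idom=L2
  L6: preds {L0,L4}: {L0} ∩ {L0,L1,L4} = {L0}; idom=L0
  L7: preds {L2,L4,L5,L6}: {L0,L2} ∩ {L0,L1,L4} ∩ {L0,L2,L5} ∩ {L0,L6} = {L0}; idom=L0

DF walk-up:
  join L2 pred L0: · stop@L0
  join L2 pred L3: L3→L2 stop@L0
  join L2 pred L5: L5→L2 stop@L0
  join L5 pred L2: · stop@L2
  join L5 pred L3: L3 stop@L2
  join L6 pred L0: · stop@L0
  join L6 pred L4: L4→L1 stop@L0
  join L7 pred L2: L2 stop@L0
  join L7 pred L4: L4→L1 stop@L0
  join L7 pred L5: L5→L2 stop@L0
  join L7 pred L6: L6 stop@L0
  DF(L0)=∅
  DF(L1)={L6,L7}
  DF(L2)={L2,L7}
  DF(L3)={L2,L5}
  DF(L4)={L6,L7}
  DF(L5)={L2,L7}
  DF(L6)={L7}
  DF(L7)=∅

φ for k: defs {L1,L2,L4,L5}
  DF⁺ = {L2,L6,L7}

Answer: ["L2", "L6", "L7"]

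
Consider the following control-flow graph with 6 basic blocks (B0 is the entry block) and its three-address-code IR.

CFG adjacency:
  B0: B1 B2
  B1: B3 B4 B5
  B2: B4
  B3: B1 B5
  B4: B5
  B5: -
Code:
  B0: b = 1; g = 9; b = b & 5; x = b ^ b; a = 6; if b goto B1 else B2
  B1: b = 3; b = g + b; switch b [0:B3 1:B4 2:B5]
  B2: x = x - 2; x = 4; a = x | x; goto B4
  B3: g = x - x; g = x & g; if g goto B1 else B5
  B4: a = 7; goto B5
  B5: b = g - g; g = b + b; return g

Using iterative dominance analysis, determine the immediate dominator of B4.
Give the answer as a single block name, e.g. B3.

Answer: B0

Analysis:
idom tree: B1←B0 B2←B0 B3←B1 B4←B0 B5←B0
Dom at joins:
  B1: preds {B0,B3}: {B0} ∩ {B0,B1,B3} = {B0}; idom=B0
  B4: preds {B1,B2}: {B0,B1} ∩ {B0,B2} = {B0}; idom=B0
  B5: preds {B1,B3,B4}: {B0,B1} ∩ {B0,B1,B3} ∩ {B0,B4} = {B0}; idom=B0

idom(B4) = B0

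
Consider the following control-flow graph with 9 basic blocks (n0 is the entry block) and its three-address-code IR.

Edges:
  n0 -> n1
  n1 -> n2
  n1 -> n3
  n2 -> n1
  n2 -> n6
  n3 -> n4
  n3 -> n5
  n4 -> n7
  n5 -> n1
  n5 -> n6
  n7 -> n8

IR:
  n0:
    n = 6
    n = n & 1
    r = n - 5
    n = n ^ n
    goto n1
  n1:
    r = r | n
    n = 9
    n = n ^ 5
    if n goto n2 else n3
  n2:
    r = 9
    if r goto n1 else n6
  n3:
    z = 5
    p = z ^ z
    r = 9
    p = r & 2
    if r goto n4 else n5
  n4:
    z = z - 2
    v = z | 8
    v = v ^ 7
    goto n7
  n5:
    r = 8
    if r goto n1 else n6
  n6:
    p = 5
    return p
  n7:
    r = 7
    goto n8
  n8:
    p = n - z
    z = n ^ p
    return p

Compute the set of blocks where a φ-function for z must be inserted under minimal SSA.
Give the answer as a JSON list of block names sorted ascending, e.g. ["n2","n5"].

idom tree: n1←n0 n2←n1 n3←n1 n4←n3 n5←n3 n6←n1 n7←n4 n8←n7
Dom∩ at merges:
  n1: preds {n0,n2,n5}: {n0} ∩ {n0,n1,n2} ∩ {n0,n1,n3,n5} = {n0}; idom=n0
  n6: preds {n2,n5}: {n0,n1,n2} ∩ {n0,n1,n3,n5} = {n0,n1}; idom=n1

DF derivation:
  n1←n0: walk · to n0
  n1←n2: walk n2→n1 to n0
  n1←n5: walk n5→n3→n1 to n0
  n6←n2: walk n2 to n1
  n6←n5: walk n5→n3 to n1
  n0: DF=∅
  n1: DF={n1}
  n2: DF={n1,n6}
  n3: DF={n1,n6}
  n4: DF=∅
  n5: DF={n1,n6}
  n6: DF=∅
  n7: DF=∅
  n8: DF=∅

φ for z: defs {n3,n4,n8}
  DF⁺ = {n1,n6}

Answer: ["n1", "n6"]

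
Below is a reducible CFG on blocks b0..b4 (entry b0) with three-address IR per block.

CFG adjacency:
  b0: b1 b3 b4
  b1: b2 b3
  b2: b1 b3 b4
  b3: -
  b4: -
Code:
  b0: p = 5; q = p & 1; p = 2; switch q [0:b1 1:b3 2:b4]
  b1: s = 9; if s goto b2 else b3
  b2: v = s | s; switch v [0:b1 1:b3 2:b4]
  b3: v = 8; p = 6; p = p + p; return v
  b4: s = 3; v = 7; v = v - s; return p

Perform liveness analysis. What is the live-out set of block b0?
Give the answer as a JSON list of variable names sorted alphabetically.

Block summaries:
  b0 def {p,q} use ∅
  b1 def {s} use ∅
  b2 def {v} use {s}
  b3 def {p,v} use ∅
  b4 def {s,v} use {p}

Liveness:
  b0 li=∅ lo={p}
  b1 li={p} lo={p,s}
  b2 li={p,s} lo={p}
  b3 li=∅ lo=∅
  b4 li={p} lo=∅

live-out(b0) = ["p"]

Answer: ["p"]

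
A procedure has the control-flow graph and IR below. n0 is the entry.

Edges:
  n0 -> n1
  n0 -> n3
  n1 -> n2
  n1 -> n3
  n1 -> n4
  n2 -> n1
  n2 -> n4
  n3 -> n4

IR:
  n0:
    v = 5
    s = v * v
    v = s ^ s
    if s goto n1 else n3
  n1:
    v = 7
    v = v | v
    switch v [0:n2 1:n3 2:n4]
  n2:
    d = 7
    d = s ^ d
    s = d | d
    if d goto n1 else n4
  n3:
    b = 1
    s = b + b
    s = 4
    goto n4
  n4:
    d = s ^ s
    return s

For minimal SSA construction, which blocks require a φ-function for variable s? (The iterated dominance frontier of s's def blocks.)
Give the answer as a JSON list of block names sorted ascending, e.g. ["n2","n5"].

idom tree: n1←n0 n2←n1 n3←n0 n4←n0
Dom at joins:
  n1: preds {n0,n2}: {n0} ∩ {n0,n1,n2} = {n0}; idom=n0
  n3: preds {n0,n1}: {n0} ∩ {n0,n1} = {n0}; idom=n0
  n4: preds {n1,n2,n3}: {n0,n1} ∩ {n0,n1,n2} ∩ {n0,n3} = {n0}; idom=n0

DF walk-up:
  n1←n0: walk · to n0
  n1←n2: walk n2→n1 to n0
  n3←n0: walk · to n0
  n3←n1: walk n1 to n0
  n4←n1: walk n1 to n0
  n4←n2: walk n2→n1 to n0
  n4←n3: walk n3 to n0
  DF(n0)=∅
  DF(n1)={n1,n3,n4}
  DF(n2)={n1,n4}
  DF(n3)={n4}
  DF(n4)=∅

φ for s: defs {n0,n2,n3}
  DF⁺ = {n1,n3,n4}

Answer: ["n1", "n3", "n4"]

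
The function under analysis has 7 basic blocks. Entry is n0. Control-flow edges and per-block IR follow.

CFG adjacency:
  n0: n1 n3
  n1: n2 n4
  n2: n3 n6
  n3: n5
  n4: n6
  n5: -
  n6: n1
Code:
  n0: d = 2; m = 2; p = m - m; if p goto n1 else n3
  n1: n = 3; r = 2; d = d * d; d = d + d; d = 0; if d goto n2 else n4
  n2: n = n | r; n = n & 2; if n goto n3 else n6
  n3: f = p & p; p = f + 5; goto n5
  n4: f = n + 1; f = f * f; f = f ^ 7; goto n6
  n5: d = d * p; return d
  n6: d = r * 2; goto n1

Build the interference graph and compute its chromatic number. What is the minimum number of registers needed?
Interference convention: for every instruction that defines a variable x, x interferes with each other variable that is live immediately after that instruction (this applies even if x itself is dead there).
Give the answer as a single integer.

Answer: 4

Derivation:
Block summaries:
  n0 def {d,m,p} use ∅
  n1 def {d,n,r} use {d}
  n2 def {n} use {n,r}
  n3 def {f,p} use {p}
  n4 def {f} use {n}
  n5 def {d} use {d,p}
  n6 def {d} use {r}

Backward fixpoint:
  n0: in=∅ out={d,p}
  n1: in={d,p} out={d,n,p,r}
  n2: in={d,n,p,r} out={d,p,r}
  n3: in={d,p} out={d,p}
  n4: in={n,p,r} out={p,r}
  n5: in={d,p} out=∅
  n6: in={p,r} out={d,p}

Interference:
  d: {f,m,n,p,r}
  f: {d,p,r}
  m: {d}
  n: {d,p,r}
  p: {d,f,n,r}
  r: {d,f,n,p}

Registers:
  clique {d,f,p,r} ⇒ need ≥ 4
  assign d→R0 f→R3 m→R1 n→R3 p→R1 r→R2 — no edge inside a register ⇒ χ ≤ 4
  χ = 4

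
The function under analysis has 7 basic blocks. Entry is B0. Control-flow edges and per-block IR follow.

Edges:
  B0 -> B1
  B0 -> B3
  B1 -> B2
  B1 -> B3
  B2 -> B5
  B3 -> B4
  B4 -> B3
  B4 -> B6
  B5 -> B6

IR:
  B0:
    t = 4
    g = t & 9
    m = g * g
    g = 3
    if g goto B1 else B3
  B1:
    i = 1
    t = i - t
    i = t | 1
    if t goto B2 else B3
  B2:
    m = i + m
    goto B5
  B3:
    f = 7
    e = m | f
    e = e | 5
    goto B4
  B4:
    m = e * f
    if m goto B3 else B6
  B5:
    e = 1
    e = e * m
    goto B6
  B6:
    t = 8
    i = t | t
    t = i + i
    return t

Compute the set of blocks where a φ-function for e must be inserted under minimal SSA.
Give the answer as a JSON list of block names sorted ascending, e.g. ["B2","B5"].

idom tree: B1←B0 B2←B1 B3←B0 B4←B3 B5←B2 B6←B0
Dom∩ at merges:
  B3: preds {B0,B1,B4}: {B0} ∩ {B0,B1} ∩ {B0,B3,B4} = {B0}; idom=B0
  B6: preds {B4,B5}: {B0,B3,B4} ∩ {B0,B1,B2,B5} = {B0}; idom=B0

DF derivation:
  join B3 pred B0: · stop@B0
  join B3 pred B1: B1 stop@B0
  join B3 pred B4: B4→B3 stop@B0
  join B6 pred B4: B4→B3 stop@B0
  join B6 pred B5: B5→B2→B1 stop@B0
  B0: DF=∅
  B1: DF={B3,B6}
  B2: DF={B6}
  B3: DF={B3,B6}
  B4: DF={B3,B6}
  B5: DF={B6}
  B6: DF=∅

φ for e: defs {B3,B5}
  DF⁺ = {B3,B6}

Answer: ["B3", "B6"]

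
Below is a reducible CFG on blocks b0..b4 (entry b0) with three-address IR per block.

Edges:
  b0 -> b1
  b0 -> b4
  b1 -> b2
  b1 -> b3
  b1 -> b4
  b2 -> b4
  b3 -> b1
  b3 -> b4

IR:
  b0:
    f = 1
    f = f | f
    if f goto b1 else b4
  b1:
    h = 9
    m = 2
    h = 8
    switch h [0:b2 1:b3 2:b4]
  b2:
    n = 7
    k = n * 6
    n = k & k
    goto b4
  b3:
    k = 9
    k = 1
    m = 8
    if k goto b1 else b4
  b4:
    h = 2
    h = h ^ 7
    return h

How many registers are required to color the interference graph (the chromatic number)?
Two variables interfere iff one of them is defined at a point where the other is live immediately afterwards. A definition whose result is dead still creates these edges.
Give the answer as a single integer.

Answer: 2

Derivation:
def/use:
  b0: {f} / ∅
  b1: {h,m} / ∅
  b2: {k,n} / ∅
  b3: {k,m} / ∅
  b4: {h} / ∅

Backward fixpoint:
  b0 li=∅ lo=∅
  b1 li=∅ lo=∅
  b2 li=∅ lo=∅
  b3 li=∅ lo=∅
  b4 li=∅ lo=∅

Interfere edges:
  f: ∅
  h: ∅
  k: {m}
  m: {k}
  n: ∅

Colouring:
  lower bound: {k,m} mutually conflict ⇒ χ ≥ 2
  2-colouring: r0={f,h,k,n}  r1={m}
  χ = 2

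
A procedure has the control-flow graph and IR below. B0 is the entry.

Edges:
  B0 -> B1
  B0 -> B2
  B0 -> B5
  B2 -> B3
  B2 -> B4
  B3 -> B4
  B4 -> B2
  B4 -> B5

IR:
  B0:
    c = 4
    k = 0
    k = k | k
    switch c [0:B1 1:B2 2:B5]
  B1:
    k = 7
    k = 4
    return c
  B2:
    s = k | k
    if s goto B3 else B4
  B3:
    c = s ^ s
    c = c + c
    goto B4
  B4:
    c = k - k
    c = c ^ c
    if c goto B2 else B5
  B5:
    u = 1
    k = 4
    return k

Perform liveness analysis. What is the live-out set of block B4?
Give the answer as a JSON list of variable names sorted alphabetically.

Answer: ["k"]

Derivation:
Block summaries:
  B0 def {c,k} use ∅
  B1 def {k} use {c}
  B2 def {s} use {k}
  B3 def {c} use {s}
  B4 def {c} use {k}
  B5 def {k,u} use ∅

Live sets:
  B0 li=∅ lo={c,k}
  B1 li={c} lo=∅
  B2 li={k} lo={k,s}
  B3 li={k,s} lo={k}
  B4 li={k} lo={k}
  B5 li=∅ lo=∅

live-out(B4) = ["k"]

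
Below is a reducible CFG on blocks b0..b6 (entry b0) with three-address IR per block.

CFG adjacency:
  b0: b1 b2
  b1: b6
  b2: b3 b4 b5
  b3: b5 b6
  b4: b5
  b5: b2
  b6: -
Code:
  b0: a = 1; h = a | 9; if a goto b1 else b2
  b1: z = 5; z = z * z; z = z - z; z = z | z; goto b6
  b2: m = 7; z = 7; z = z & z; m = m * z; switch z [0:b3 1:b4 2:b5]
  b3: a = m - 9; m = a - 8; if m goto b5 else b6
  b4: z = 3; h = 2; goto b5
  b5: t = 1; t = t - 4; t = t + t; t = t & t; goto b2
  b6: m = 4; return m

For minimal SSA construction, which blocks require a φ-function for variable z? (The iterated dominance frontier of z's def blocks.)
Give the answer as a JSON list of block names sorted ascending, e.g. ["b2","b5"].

idom tree: b1←b0 b2←b0 b3←b2 b4←b2 b5←b2 b6←b0
Join-block Dom:
  b2: preds {b0,b5}: {b0} ∩ {b0,b2,b5} = {b0}; idom=b0
  b5: preds {b2,b3,b4}: {b0,b2} ∩ {b0,b2,b3} ∩ {b0,b2,b4} = {b0,b2}; idom=b2
  b6: preds {b1,b3}: {b0,b1} ∩ {b0,b2,b3} = {b0}; idom=b0

DF derivation:
  b2←b0: walk · to b0
  b2←b5: walk b5→b2 to b0
  b5←b2: walk · to b2
  b5←b3: walk b3 to b2
  b5←b4: walk b4 to b2
  b6←b1: walk b1 to b0
  b6←b3: walk b3→b2 to b0
  b0 → ∅
  b1 → {b6}
  b2 → {b2,b6}
  b3 → {b5,b6}
  b4 → {b5}
  b5 → {b2}
  b6 → ∅

φ for z: defs {b1,b2,b4}
  DF⁺ = {b2,b5,b6}

Answer: ["b2", "b5", "b6"]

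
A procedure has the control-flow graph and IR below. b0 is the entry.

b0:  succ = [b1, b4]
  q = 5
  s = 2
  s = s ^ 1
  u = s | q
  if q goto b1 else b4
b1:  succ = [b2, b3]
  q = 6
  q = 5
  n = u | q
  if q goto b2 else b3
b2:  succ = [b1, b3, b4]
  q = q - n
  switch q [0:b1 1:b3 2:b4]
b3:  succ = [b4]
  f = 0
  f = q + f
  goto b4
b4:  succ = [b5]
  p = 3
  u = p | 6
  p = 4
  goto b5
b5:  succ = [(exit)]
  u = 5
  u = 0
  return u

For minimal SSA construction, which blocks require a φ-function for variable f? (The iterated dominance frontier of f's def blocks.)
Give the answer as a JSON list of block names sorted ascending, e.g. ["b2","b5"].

Answer: ["b4"]

Analysis:
idom tree: b1←b0 b2←b1 b3←b1 b4←b0 b5←b4
Join-block Dom:
  b1: preds {b0,b2}: {b0} ∩ {b0,b1,b2} = {b0}; idom=b0
  b3: preds {b1,b2}: {b0,b1} ∩ {b0,b1,b2} = {b0,b1}; idom=b1
  b4: preds {b0,b2,b3}: {b0} ∩ {b0,b1,b2} ∩ {b0,b1,b3} = {b0}; idom=b0

DF derivation:
  b1←b0: walk · to b0
  b1←b2: walk b2→b1 to b0
  b3←b1: walk · to b1
  b3←b2: walk b2 to b1
  b4←b0: walk · to b0
  b4←b2: walk b2→b1 to b0
  b4←b3: walk b3→b1 to b0
  DF(b0)=∅
  DF(b1)={b1,b4}
  DF(b2)={b1,b3,b4}
  DF(b3)={b4}
  DF(b4)=∅
  DF(b5)=∅

φ for f: defs {b3}
  DF⁺ = {b4}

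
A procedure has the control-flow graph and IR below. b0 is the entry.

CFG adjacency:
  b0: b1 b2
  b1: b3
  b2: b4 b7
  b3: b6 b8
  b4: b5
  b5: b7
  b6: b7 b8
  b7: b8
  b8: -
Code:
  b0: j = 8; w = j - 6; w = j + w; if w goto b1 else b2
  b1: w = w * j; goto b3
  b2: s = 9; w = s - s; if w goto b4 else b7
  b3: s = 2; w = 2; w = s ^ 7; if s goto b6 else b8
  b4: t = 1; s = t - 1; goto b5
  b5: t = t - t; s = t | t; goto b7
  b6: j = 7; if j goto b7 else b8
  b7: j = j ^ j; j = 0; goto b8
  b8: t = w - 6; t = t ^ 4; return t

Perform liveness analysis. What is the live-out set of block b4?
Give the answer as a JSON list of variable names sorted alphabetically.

Answer: ["j", "t", "w"]

Analysis:
def/use:
  b0: {j,w} / ∅
  b1: {w} / {j,w}
  b2: {s,w} / ∅
  b3: {s,w} / ∅
  b4: {s,t} / ∅
  b5: {s,t} / {t}
  b6: {j} / ∅
  b7: {j} / {j}
  b8: {t} / {w}

Liveness:
  b0 li=∅ lo={j,w}
  b1 li={j,w} lo=∅
  b2 li={j} lo={j,w}
  b3 li=∅ lo={w}
  b4 li={j,w} lo={j,t,w}
  b5 li={j,t,w} lo={j,w}
  b6 li={w} lo={j,w}
  b7 li={j,w} lo={w}
  b8 li={w} lo=∅

live-out(b4) = ["j", "t", "w"]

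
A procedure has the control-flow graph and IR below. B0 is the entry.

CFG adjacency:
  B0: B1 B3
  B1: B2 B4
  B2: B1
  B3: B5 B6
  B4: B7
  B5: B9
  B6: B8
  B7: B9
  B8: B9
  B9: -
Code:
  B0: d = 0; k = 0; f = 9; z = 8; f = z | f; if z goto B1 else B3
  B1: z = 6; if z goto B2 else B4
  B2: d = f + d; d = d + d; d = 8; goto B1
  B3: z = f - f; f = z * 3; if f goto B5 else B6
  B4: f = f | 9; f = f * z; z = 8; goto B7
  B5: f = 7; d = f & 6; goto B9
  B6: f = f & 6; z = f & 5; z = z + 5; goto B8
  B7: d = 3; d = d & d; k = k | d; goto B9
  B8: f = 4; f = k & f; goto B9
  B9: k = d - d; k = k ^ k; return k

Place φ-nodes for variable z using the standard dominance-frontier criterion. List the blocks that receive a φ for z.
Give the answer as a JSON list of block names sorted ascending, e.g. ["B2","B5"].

Answer: ["B1", "B9"]

Working:
idom tree: B1←B0 B2←B1 B3←B0 B4←B1 B5←B3 B6←B3 B7←B4 B8←B6 B9←B0
Join-block Dom:
  B1: preds {B0,B2}: {B0} ∩ {B0,B1,B2} = {B0}; idom=B0
  B9: preds {B5,B7,B8}: {B0,B3,B5} ∩ {B0,B1,B4,B7} ∩ {B0,B3,B6,B8} = {B0}; idom=B0

DF derivation:
  join B1 pred B0: · stop@B0
  join B1 pred B2: B2→B1 stop@B0
  join B9 pred B5: B5→B3 stop@B0
  join B9 pred B7: B7→B4→B1 stop@B0
  join B9 pred B8: B8→B6→B3 stop@B0
  DF(B0)=∅
  DF(B1)={B1,B9}
  DF(B2)={B1}
  DF(B3)={B9}
  DF(B4)={B9}
  DF(B5)={B9}
  DF(B6)={B9}
  DF(B7)={B9}
  DF(B8)={B9}
  DF(B9)=∅

φ for z: defs {B0,B1,B3,B4,B6}
  DF⁺ = {B1,B9}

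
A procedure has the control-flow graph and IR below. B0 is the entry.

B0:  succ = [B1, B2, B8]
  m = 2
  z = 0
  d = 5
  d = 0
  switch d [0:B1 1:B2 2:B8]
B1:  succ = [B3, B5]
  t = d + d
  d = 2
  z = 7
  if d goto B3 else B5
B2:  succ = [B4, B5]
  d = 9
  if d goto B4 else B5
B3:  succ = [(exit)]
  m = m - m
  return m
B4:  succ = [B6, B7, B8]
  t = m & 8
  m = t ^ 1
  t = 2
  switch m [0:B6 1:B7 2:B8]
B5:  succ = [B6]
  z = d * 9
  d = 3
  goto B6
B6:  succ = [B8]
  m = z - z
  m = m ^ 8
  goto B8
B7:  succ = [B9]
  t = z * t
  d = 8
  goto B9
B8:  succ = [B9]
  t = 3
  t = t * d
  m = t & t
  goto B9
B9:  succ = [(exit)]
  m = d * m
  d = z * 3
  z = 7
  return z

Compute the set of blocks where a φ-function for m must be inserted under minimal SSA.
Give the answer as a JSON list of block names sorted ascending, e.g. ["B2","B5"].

idom tree: B1←B0 B2←B0 B3←B1 B4←B2 B5←B0 B6←B0 B7←B4 B8←B0 B9←B0
Dom at joins:
  B5: preds {B1,B2}: {B0,B1} ∩ {B0,B2} = {B0}; idom=B0
  B6: preds {B4,B5}: {B0,B2,B4} ∩ {B0,B5} = {B0}; idom=B0
  B8: preds {B0,B4,B6}: {B0} ∩ {B0,B2,B4} ∩ {B0,B6} = {B0}; idom=B0
  B9: preds {B7,B8}: {B0,B2,B4,B7} ∩ {B0,B8} = {B0}; idom=B0

DF walk-up:
  B5←B1: walk B1 to B0
  B5←B2: walk B2 to B0
  B6←B4: walk B4→B2 to B0
  B6←B5: walk B5 to B0
  B8←B0: walk · to B0
  B8←B4: walk B4→B2 to B0
  B8←B6: walk B6 to B0
  B9←B7: walk B7→B4→B2 to B0
  B9←B8: walk B8 to B0
  B0: DF=∅
  B1: DF={B5}
  B2: DF={B5,B6,B8,B9}
  B3: DF=∅
  B4: DF={B6,B8,B9}
  B5: DF={B6}
  B6: DF={B8}
  B7: DF={B9}
  B8: DF={B9}
  B9: DF=∅

φ for m: defs {B0,B3,B4,B6,B8,B9}
  DF⁺ = {B6,B8,B9}

Answer: ["B6", "B8", "B9"]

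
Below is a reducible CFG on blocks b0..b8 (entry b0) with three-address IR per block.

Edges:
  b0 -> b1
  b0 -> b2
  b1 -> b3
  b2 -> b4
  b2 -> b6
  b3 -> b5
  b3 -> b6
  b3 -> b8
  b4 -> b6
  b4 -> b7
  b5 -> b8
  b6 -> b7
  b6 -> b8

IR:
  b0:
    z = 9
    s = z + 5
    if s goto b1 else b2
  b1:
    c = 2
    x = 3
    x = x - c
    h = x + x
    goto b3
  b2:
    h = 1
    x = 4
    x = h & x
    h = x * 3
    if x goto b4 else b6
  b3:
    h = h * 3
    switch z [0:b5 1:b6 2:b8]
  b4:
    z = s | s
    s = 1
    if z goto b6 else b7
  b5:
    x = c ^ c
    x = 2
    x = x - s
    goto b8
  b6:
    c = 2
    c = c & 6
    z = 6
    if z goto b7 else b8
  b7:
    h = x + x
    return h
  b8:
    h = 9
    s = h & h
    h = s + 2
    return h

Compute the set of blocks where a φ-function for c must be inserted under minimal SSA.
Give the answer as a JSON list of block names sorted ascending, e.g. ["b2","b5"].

Answer: ["b6", "b7", "b8"]

Derivation:
idom tree: b1←b0 b2←b0 b3←b1 b4←b2 b5←b3 b6←b0 b7←b0 b8←b0
Dom at joins:
  b6: preds {b2,b3,b4}: {b0,b2} ∩ {b0,b1,b3} ∩ {b0,b2,b4} = {b0}; idom=b0
  b7: preds {b4,b6}: {b0,b2,b4} ∩ {b0,b6} = {b0}; idom=b0
  b8: preds {b3,b5,b6}: {b0,b1,b3} ∩ {b0,b1,b3,b5} ∩ {b0,b6} = {b0}; idom=b0

Frontier:
  join b6 pred b2: b2 stop@b0
  join b6 pred b3: b3→b1 stop@b0
  join b6 pred b4: b4→b2 stop@b0
  join b7 pred b4: b4→b2 stop@b0
  join b7 pred b6: b6 stop@b0
  join b8 pred b3: b3→b1 stop@b0
  join b8 pred b5: b5→b3→b1 stop@b0
  join b8 pred b6: b6 stop@b0
  b0 → ∅
  b1 → {b6,b8}
  b2 → {b6,b7}
  b3 → {b6,b8}
  b4 → {b6,b7}
  b5 → {b8}
  b6 → {b7,b8}
  b7 → ∅
  b8 → ∅

φ for c: defs {b1,b6}
  DF⁺ = {b6,b7,b8}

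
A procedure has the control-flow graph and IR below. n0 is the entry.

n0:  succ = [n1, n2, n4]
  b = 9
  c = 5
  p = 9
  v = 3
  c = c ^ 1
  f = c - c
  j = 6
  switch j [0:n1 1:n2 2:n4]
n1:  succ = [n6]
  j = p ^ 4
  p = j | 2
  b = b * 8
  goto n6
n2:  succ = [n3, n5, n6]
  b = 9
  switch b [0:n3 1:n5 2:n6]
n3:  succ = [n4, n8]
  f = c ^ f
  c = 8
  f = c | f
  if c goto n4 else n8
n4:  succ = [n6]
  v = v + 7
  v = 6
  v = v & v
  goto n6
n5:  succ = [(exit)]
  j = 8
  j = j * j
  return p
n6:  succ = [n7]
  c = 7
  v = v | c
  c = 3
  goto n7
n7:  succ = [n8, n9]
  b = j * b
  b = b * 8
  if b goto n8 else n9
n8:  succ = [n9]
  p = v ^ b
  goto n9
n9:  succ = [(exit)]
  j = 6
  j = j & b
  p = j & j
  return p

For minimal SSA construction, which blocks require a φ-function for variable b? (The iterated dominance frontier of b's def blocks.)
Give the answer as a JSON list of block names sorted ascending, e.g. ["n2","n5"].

Answer: ["n4", "n6", "n8", "n9"]

Analysis:
idom tree: n1←n0 n2←n0 n3←n2 n4←n0 n5←n2 n6←n0 n7←n6 n8←n0 n9←n0
Dom∩ at merges:
  n4: preds {n0,n3}: {n0} ∩ {n0,n2,n3} = {n0}; idom=n0
  n6: preds {n1,n2,n4}: {n0,n1} ∩ {n0,n2} ∩ {n0,n4} = {n0}; idom=n0
  n8: preds {n3,n7}: {n0,n2,n3} ∩ {n0,n6,n7} = {n0}; idom=n0
  n9: preds {n7,n8}: {n0,n6,n7} ∩ {n0,n8} = {n0}; idom=n0

DF derivation:
  n4←n0: walk · to n0
  n4←n3: walk n3→n2 to n0
  n6←n1: walk n1 to n0
  n6←n2: walk n2 to n0
  n6←n4: walk n4 to n0
  n8←n3: walk n3→n2 to n0
  n8←n7: walk n7→n6 to n0
  n9←n7: walk n7→n6 to n0
  n9←n8: walk n8 to n0
  n0: DF=∅
  n1: DF={n6}
  n2: DF={n4,n6,n8}
  n3: DF={n4,n8}
  n4: DF={n6}
  n5: DF=∅
  n6: DF={n8,n9}
  n7: DF={n8,n9}
  n8: DF={n9}
  n9: DF=∅

φ for b: defs {n0,n1,n2,n7}
  DF⁺ = {n4,n6,n8,n9}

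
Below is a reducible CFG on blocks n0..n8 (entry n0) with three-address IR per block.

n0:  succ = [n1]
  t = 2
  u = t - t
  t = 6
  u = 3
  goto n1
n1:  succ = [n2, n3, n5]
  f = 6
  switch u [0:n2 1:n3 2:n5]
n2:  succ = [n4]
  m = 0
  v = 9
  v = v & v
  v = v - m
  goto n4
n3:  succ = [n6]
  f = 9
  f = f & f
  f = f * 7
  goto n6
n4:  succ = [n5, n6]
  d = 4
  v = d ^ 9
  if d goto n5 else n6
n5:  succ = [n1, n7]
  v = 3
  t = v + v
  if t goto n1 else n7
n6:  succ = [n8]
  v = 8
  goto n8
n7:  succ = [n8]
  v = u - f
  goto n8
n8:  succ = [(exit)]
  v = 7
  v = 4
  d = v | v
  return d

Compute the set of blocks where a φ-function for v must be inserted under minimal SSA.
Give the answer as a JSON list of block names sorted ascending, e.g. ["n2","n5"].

idom tree: n1←n0 n2←n1 n3←n1 n4←n2 n5←n1 n6←n1 n7←n5 n8←n1
Dom at joins:
  n1: preds {n0,n5}: {n0} ∩ {n0,n1,n5} = {n0}; idom=n0
  n5: preds {n1,n4}: {n0,n1} ∩ {n0,n1,n2,n4} = {n0,n1}; idom=n1
  n6: preds {n3,n4}: {n0,n1,n3} ∩ {n0,n1,n2,n4} = {n0,n1}; idom=n1
  n8: preds {n6,n7}: {n0,n1,n6} ∩ {n0,n1,n5,n7} = {n0,n1}; idom=n1

DF derivation:
  n1←n0: walk · to n0
  n1←n5: walk n5→n1 to n0
  n5←n1: walk · to n1
  n5←n4: walk n4→n2 to n1
  n6←n3: walk n3 to n1
  n6←n4: walk n4→n2 to n1
  n8←n6: walk n6 to n1
  n8←n7: walk n7→n5 to n1
  n0 → ∅
  n1 → {n1}
  n2 → {n5,n6}
  n3 → {n6}
  n4 → {n5,n6}
  n5 → {n1,n8}
  n6 → {n8}
  n7 → {n8}
  n8 → ∅

φ for v: defs {n2,n4,n5,n6,n7,n8}
  DF⁺ = {n1,n5,n6,n8}

Answer: ["n1", "n5", "n6", "n8"]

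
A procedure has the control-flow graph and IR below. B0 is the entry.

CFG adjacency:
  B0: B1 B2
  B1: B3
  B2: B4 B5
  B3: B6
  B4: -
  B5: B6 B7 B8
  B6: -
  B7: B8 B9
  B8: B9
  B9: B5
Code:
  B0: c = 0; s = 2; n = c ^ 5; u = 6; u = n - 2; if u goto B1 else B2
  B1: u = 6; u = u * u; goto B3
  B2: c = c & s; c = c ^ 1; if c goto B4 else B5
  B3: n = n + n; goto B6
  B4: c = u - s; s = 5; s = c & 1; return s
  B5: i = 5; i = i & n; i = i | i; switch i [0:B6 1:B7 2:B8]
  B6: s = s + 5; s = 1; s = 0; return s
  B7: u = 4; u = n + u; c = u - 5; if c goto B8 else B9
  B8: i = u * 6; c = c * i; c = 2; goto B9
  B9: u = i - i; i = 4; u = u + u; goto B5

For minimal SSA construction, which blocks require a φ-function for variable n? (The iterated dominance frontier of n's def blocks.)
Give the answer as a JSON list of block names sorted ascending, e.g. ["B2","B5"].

Answer: ["B6"]

Analysis:
idom tree: B1←B0 B2←B0 B3←B1 B4←B2 B5←B2 B6←B0 B7←B5 B8←B5 B9←B5
Dom∩ at merges:
  B5: preds {B2,B9}: {B0,B2} ∩ {B0,B2,B5,B9} = {B0,B2}; idom=B2
  B6: preds {B3,B5}: {B0,B1,B3} ∩ {B0,B2,B5} = {B0}; idom=B0
  B8: preds {B5,B7}: {B0,B2,B5} ∩ {B0,B2,B5,B7} = {B0,B2,B5}; idom=B5
  B9: preds {B7,B8}: {B0,B2,B5,B7} ∩ {B0,B2,B5,B8} = {B0,B2,B5}; idom=B5

Frontier:
  B5←B2: walk · to B2
  B5←B9: walk B9→B5 to B2
  B6←B3: walk B3→B1 to B0
  B6←B5: walk B5→B2 to B0
  B8←B5: walk · to B5
  B8←B7: walk B7 to B5
  B9←B7: walk B7 to B5
  B9←B8: walk B8 to B5
  B0: DF=∅
  B1: DF={B6}
  B2: DF={B6}
  B3: DF={B6}
  B4: DF=∅
  B5: DF={B5,B6}
  B6: DF=∅
  B7: DF={B8,B9}
  B8: DF={B9}
  B9: DF={B5}

φ for n: defs {B0,B3}
  DF⁺ = {B6}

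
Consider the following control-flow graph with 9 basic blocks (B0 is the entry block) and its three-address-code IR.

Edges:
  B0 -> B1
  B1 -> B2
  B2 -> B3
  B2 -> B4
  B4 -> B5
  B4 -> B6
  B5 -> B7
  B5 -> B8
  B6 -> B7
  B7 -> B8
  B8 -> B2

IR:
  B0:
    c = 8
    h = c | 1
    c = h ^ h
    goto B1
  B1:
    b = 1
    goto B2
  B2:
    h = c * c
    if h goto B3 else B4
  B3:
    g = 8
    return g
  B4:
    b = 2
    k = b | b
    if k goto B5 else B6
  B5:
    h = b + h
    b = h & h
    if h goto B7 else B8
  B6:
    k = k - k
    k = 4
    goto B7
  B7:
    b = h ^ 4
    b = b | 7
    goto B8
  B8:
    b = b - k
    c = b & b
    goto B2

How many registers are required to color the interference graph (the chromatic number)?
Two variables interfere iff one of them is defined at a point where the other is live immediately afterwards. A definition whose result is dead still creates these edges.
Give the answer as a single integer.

Block summaries:
  B0 def {c,h} use ∅
  B1 def {b} use ∅
  B2 def {h} use {c}
  B3 def {g} use ∅
  B4 def {b,k} use ∅
  B5 def {b,h} use {b,h}
  B6 def {k} use {k}
  B7 def {b} use {h}
  B8 def {b,c} use {b,k}

Liveness:
  B0: in=∅ out={c}
  B1: in={c} out={c}
  B2: in={c} out={h}
  B3: in=∅ out=∅
  B4: in={h} out={b,h,k}
  B5: in={b,h,k} out={b,h,k}
  B6: in={h,k} out={h,k}
  B7: in={h,k} out={b,k}
  B8: in={b,k} out={c}

Conflict graph:
  b↔{c,h,k}
  c↔{b}
  g↔∅
  h↔{b,k}
  k↔{b,h}

Registers:
  {b,h,k} pairwise interfere (3-clique) ⇒ χ ≥ 3
  3-colouring: R0={b,g}  R1={c,h}  R2={k}
  χ = 3

Answer: 3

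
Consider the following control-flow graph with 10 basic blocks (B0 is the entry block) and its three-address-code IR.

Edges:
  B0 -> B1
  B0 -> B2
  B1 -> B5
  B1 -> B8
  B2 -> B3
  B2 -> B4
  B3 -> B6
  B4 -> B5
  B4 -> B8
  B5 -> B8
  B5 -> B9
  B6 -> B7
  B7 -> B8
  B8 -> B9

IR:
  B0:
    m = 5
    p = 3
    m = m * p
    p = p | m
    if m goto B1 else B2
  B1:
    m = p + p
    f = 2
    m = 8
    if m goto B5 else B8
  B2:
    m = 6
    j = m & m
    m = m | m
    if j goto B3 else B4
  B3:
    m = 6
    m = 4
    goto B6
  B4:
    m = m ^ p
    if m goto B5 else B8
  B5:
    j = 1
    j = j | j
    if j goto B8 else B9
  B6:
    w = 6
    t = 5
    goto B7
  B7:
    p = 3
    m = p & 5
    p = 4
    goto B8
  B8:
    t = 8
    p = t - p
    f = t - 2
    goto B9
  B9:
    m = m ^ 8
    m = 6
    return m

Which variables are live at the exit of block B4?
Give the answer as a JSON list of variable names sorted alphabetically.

Per-block:
  B0 def {m,p} use ∅
  B1 def {f,m} use {p}
  B2 def {j,m} use ∅
  B3 def {m} use ∅
  B4 def {m} use {m,p}
  B5 def {j} use ∅
  B6 def {t,w} use ∅
  B7 def {m,p} use ∅
  B8 def {f,p,t} use {p}
  B9 def {m} use {m}

Live sets:
  B0 li=∅ lo={p}
  B1 li={p} lo={m,p}
  B2 li={p} lo={m,p}
  B3 li=∅ lo=∅
  B4 li={m,p} lo={m,p}
  B5 li={m,p} lo={m,p}
  B6 li=∅ lo=∅
  B7 li=∅ lo={m,p}
  B8 li={m,p} lo={m}
  B9 li={m} lo=∅

live-out(B4) = ["m", "p"]

Answer: ["m", "p"]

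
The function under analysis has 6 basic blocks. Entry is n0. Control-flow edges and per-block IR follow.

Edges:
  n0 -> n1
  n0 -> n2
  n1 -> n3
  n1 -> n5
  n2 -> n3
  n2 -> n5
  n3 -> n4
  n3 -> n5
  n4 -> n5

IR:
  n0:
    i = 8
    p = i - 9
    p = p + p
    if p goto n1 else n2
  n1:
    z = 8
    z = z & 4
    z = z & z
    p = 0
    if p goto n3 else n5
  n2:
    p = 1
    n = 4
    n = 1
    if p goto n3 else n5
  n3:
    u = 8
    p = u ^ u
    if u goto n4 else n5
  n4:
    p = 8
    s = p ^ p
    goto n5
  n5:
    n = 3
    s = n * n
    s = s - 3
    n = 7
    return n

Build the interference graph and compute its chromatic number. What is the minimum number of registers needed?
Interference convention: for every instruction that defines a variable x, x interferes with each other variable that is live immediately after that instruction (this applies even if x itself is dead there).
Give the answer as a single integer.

Block summaries:
  n0 def {i,p} use ∅
  n1 def {p,z} use ∅
  n2 def {n,p} use ∅
  n3 def {p,u} use ∅
  n4 def {p,s} use ∅
  n5 def {n,s} use ∅

Backward fixpoint:
  n0: in=∅ out=∅
  n1: in=∅ out=∅
  n2: in=∅ out=∅
  n3: in=∅ out=∅
  n4: in=∅ out=∅
  n5: in=∅ out=∅

Conflict graph:
  i — ∅
  n — {p}
  p — {n,u}
  s — ∅
  u — {p}
  z — ∅

Colouring:
  {n,p} pairwise interfere (2-clique) ⇒ χ ≥ 2
  2-colouring: R0={i,p,s,z}  R1={n,u}
  χ = 2

Answer: 2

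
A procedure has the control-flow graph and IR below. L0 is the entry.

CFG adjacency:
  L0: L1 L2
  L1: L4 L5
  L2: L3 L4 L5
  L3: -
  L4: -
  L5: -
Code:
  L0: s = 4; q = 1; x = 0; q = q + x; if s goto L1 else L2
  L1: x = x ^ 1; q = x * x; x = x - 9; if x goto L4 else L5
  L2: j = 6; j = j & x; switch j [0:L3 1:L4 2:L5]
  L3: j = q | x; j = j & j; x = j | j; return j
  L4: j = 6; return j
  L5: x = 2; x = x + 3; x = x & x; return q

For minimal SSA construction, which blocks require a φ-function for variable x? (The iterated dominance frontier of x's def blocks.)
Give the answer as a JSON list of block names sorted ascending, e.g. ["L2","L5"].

idom tree: L1←L0 L2←L0 L3←L2 L4←L0 L5←L0
Dom at joins:
  L4: preds {L1,L2}: {L0,L1} ∩ {L0,L2} = {L0}; idom=L0
  L5: preds {L1,L2}: {L0,L1} ∩ {L0,L2} = {L0}; idom=L0

DF derivation:
  L4←L1: walk L1 to L0
  L4←L2: walk L2 to L0
  L5←L1: walk L1 to L0
  L5←L2: walk L2 to L0
  L0: DF=∅
  L1: DF={L4,L5}
  L2: DF={L4,L5}
  L3: DF=∅
  L4: DF=∅
  L5: DF=∅

φ for x: defs {L0,L1,L3,L5}
  DF⁺ = {L4,L5}

Answer: ["L4", "L5"]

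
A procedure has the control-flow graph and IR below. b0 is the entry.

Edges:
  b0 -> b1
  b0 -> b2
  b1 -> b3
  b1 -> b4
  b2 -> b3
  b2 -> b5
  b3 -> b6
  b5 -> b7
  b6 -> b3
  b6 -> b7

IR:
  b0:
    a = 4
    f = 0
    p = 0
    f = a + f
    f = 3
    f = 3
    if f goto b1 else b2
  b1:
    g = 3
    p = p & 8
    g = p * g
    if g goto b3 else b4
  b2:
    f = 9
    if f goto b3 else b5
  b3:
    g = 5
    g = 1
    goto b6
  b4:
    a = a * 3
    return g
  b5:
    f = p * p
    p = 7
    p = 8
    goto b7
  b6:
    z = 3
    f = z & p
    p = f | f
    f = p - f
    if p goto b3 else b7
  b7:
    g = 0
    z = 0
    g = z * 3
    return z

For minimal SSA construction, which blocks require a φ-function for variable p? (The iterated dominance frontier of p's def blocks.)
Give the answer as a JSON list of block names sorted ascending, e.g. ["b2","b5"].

Answer: ["b3", "b7"]

Working:
idom tree: b1←b0 b2←b0 b3←b0 b4←b1 b5←b2 b6←b3 b7←b0
Dom∩ at merges:
  b3: preds {b1,b2,b6}: {b0,b1} ∩ {b0,b2} ∩ {b0,b3,b6} = {b0}; idom=b0
  b7: preds {b5,b6}: {b0,b2,b5} ∩ {b0,b3,b6} = {b0}; idom=b0

DF walk-up:
  b3←b1: walk b1 to b0
  b3←b2: walk b2 to b0
  b3←b6: walk b6→b3 to b0
  b7←b5: walk b5→b2 to b0
  b7←b6: walk b6→b3 to b0
  b0: DF=∅
  b1: DF={b3}
  b2: DF={b3,b7}
  b3: DF={b3,b7}
  b4: DF=∅
  b5: DF={b7}
  b6: DF={b3,b7}
  b7: DF=∅

φ for p: defs {b0,b1,b5,b6}
  DF⁺ = {b3,b7}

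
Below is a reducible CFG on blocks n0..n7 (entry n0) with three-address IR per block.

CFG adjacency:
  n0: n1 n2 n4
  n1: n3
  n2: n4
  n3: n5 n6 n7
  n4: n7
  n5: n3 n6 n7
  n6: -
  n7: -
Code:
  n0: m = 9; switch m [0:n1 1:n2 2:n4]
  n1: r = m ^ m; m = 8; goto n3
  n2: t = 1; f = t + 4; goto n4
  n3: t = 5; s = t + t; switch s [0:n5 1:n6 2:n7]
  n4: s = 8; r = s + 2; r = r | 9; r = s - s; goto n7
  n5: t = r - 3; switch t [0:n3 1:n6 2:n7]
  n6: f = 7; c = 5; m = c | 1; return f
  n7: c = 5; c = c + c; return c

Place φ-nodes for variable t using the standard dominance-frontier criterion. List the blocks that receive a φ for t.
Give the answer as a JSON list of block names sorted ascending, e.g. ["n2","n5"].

Answer: ["n3", "n4", "n6", "n7"]

Analysis:
idom tree: n1←n0 n2←n0 n3←n1 n4←n0 n5←n3 n6←n3 n7←n0
Dom∩ at merges:
  n3: preds {n1,n5}: {n0,n1} ∩ {n0,n1,n3,n5} = {n0,n1}; idom=n1
  n4: preds {n0,n2}: {n0} ∩ {n0,n2} = {n0}; idom=n0
  n6: preds {n3,n5}: {n0,n1,n3} ∩ {n0,n1,n3,n5} = {n0,n1,n3}; idom=n3
  n7: preds {n3,n4,n5}: {n0,n1,n3} ∩ {n0,n4} ∩ {n0,n1,n3,n5} = {n0}; idom=n0

DF walk-up:
  join n3 pred n1: · stop@n1
  join n3 pred n5: n5→n3 stop@n1
  join n4 pred n0: · stop@n0
  join n4 pred n2: n2 stop@n0
  join n6 pred n3: · stop@n3
  join n6 pred n5: n5 stop@n3
  join n7 pred n3: n3→n1 stop@n0
  join n7 pred n4: n4 stop@n0
  join n7 pred n5: n5→n3→n1 stop@n0
  n0 → ∅
  n1 → {n7}
  n2 → {n4}
  n3 → {n3,n7}
  n4 → {n7}
  n5 → {n3,n6,n7}
  n6 → ∅
  n7 → ∅

φ for t: defs {n2,n3,n5}
  DF⁺ = {n3,n4,n6,n7}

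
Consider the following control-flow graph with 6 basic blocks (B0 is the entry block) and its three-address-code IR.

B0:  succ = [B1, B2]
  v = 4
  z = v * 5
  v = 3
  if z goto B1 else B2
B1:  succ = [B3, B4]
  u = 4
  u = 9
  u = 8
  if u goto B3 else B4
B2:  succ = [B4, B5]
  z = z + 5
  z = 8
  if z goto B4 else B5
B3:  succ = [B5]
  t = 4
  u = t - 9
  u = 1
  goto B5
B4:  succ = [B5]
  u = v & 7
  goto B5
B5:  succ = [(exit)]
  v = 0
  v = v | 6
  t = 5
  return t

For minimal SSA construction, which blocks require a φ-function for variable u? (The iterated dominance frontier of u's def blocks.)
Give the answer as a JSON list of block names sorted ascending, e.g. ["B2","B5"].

idom tree: B1←B0 B2←B0 B3←B1 B4←B0 B5←B0
Join-block Dom:
  B4: preds {B1,B2}: {B0,B1} ∩ {B0,B2} = {B0}; idom=B0
  B5: preds {B2,B3,B4}: {B0,B2} ∩ {B0,B1,B3} ∩ {B0,B4} = {B0}; idom=B0

DF walk-up:
  B4←B1: walk B1 to B0
  B4←B2: walk B2 to B0
  B5←B2: walk B2 to B0
  B5←B3: walk B3→B1 to B0
  B5←B4: walk B4 to B0
  DF(B0)=∅
  DF(B1)={B4,B5}
  DF(B2)={B4,B5}
  DF(B3)={B5}
  DF(B4)={B5}
  DF(B5)=∅

φ for u: defs {B1,B3,B4}
  DF⁺ = {B4,B5}

Answer: ["B4", "B5"]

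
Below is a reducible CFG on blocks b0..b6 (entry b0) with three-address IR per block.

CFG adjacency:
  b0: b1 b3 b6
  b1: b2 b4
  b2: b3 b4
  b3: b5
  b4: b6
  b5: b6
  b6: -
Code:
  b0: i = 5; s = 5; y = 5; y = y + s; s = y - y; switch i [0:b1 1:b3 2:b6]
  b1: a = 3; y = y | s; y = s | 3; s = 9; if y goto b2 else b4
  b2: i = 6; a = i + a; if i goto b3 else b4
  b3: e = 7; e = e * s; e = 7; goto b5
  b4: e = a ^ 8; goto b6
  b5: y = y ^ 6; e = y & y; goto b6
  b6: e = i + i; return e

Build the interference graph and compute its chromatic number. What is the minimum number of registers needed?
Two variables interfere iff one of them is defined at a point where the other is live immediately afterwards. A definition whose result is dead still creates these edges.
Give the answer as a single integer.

Answer: 4

Working:
Block summaries:
  b0: def={i,s,y} ue=∅
  b1: def={a,s,y} ue={s,y}
  b2: def={a,i} ue={a}
  b3: def={e} ue={s}
  b4: def={e} ue={a}
  b5: def={e,y} ue={y}
  b6: def={e} ue={i}

Backward fixpoint:
  live b0: ∅→{i,s,y}
  live b1: {i,s,y}→{a,i,s,y}
  live b2: {a,s,y}→{a,i,s,y}
  live b3: {i,s,y}→{i,y}
  live b4: {a,i}→{i}
  live b5: {i,y}→{i}
  live b6: {i}→∅

Interfere edges:
  a↔{i,s,y}
  e↔{i,s,y}
  i↔{a,e,s,y}
  s↔{a,e,i,y}
  y↔{a,e,i,s}

Registers:
  lower bound: {a,i,s,y} mutually conflict ⇒ χ ≥ 4
  4-colouring: c0={i}  c1={s}  c2={y}  c3={a,e}
  χ = 4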